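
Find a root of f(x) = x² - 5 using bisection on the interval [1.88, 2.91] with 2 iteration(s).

f(x) = x² - 5
Initial interval: [1.88, 2.91]

Iteration 1:
  c_1 = (1.880000 + 2.910000)/2 = 2.395000
  f(c_1) = f(2.395000) = 0.736025
  f(a) × f(c) < 0, new interval: [1.880000, 2.395000]
Iteration 2:
  c_2 = (1.880000 + 2.395000)/2 = 2.137500
  f(c_2) = f(2.137500) = -0.431094
  f(a) × f(c) ≥ 0, new interval: [2.137500, 2.395000]

After 2 iteration(s), the approximation is c_2 = 2.137500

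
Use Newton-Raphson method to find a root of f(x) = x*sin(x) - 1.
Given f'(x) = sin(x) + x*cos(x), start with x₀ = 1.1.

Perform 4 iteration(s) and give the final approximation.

f(x) = x*sin(x) - 1
f'(x) = sin(x) + x*cos(x)
x₀ = 1.1

Newton-Raphson formula: x_{n+1} = x_n - f(x_n)/f'(x_n)

Iteration 1:
  f(1.100000) = -0.019672
  f'(1.100000) = 1.390163
  x_1 = 1.100000 - (-0.019672)/1.390163 = 1.114151
Iteration 2:
  f(1.114151) = -0.000009
  f'(1.114151) = 1.388810
  x_2 = 1.114151 - (-0.000009)/1.388810 = 1.114157
Iteration 3:
  f(1.114157) = 0.000000
  f'(1.114157) = 1.388809
  x_3 = 1.114157 - 0.000000/1.388809 = 1.114157
Iteration 4:
  f(1.114157) = 0.000000
  f'(1.114157) = 1.388809
  x_4 = 1.114157 - 0.000000/1.388809 = 1.114157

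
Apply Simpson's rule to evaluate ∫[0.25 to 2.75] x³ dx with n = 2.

f(x) = x³
a = 0.25, b = 2.75, n = 2
h = (b - a)/n = 1.250000

Simpson's rule: (h/3)[f(x₀) + 4f(x₁) + 2f(x₂) + ... + f(xₙ)]

x_0 = 0.2500, f(x_0) = 0.015625, coefficient = 1
x_1 = 1.5000, f(x_1) = 3.375000, coefficient = 4
x_2 = 2.7500, f(x_2) = 20.796875, coefficient = 1

I ≈ (1.250000/3) × 34.312500 = 14.296875
Exact value: 14.296875
Error: 0.000000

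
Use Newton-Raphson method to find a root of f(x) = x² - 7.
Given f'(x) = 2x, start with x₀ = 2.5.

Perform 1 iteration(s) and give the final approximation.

f(x) = x² - 7
f'(x) = 2x
x₀ = 2.5

Newton-Raphson formula: x_{n+1} = x_n - f(x_n)/f'(x_n)

Iteration 1:
  f(2.500000) = -0.750000
  f'(2.500000) = 5.000000
  x_1 = 2.500000 - (-0.750000)/5.000000 = 2.650000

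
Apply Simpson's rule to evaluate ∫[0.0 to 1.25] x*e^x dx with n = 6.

f(x) = x*e^x
a = 0.0, b = 1.25, n = 6
h = (b - a)/n = 0.208333

Simpson's rule: (h/3)[f(x₀) + 4f(x₁) + 2f(x₂) + ... + f(xₙ)]

x_0 = 0.0000, f(x_0) = 0.000000, coefficient = 1
x_1 = 0.2083, f(x_1) = 0.256588, coefficient = 4
x_2 = 0.4167, f(x_2) = 0.632040, coefficient = 2
x_3 = 0.6250, f(x_3) = 1.167654, coefficient = 4
x_4 = 0.8333, f(x_4) = 1.917480, coefficient = 2
x_5 = 1.0417, f(x_5) = 2.952017, coefficient = 4
x_6 = 1.2500, f(x_6) = 4.362929, coefficient = 1

I ≈ (0.208333/3) × 26.967005 = 1.872709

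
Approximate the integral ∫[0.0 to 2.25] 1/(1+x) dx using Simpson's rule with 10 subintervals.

f(x) = 1/(1+x)
a = 0.0, b = 2.25, n = 10
h = (b - a)/n = 0.225000

Simpson's rule: (h/3)[f(x₀) + 4f(x₁) + 2f(x₂) + ... + f(xₙ)]

x_0 = 0.0000, f(x_0) = 1.000000, coefficient = 1
x_1 = 0.2250, f(x_1) = 0.816327, coefficient = 4
x_2 = 0.4500, f(x_2) = 0.689655, coefficient = 2
x_3 = 0.6750, f(x_3) = 0.597015, coefficient = 4
x_4 = 0.9000, f(x_4) = 0.526316, coefficient = 2
x_5 = 1.1250, f(x_5) = 0.470588, coefficient = 4
x_6 = 1.3500, f(x_6) = 0.425532, coefficient = 2
x_7 = 1.5750, f(x_7) = 0.388350, coefficient = 4
x_8 = 1.8000, f(x_8) = 0.357143, coefficient = 2
x_9 = 2.0250, f(x_9) = 0.330579, coefficient = 4
x_10 = 2.2500, f(x_10) = 0.307692, coefficient = 1

I ≈ (0.225000/3) × 15.716415 = 1.178731
Exact value: 1.178655
Error: 0.000076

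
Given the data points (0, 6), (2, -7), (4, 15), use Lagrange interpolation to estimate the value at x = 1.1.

Lagrange interpolation formula:
P(x) = Σ yᵢ × Lᵢ(x)
where Lᵢ(x) = Π_{j≠i} (x - xⱼ)/(xᵢ - xⱼ)

L_0(1.1) = (1.1 - 2)/(0 - 2) × (1.1 - 4)/(0 - 4) = 0.326250
L_1(1.1) = (1.1 - 0)/(2 - 0) × (1.1 - 4)/(2 - 4) = 0.797500
L_2(1.1) = (1.1 - 0)/(4 - 0) × (1.1 - 2)/(4 - 2) = -0.123750

P(1.1) = 6×L_0(1.1) + (-7)×L_1(1.1) + 15×L_2(1.1)
P(1.1) = -5.481250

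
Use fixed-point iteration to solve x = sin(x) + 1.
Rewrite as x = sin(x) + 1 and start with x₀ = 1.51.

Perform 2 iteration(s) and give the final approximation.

Equation: x = sin(x) + 1
Fixed-point form: x = sin(x) + 1
x₀ = 1.51

x_1 = g(1.510000) = 1.998152
x_2 = g(1.998152) = 1.910065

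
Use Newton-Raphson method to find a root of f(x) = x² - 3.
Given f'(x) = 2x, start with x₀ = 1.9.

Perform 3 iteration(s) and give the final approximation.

f(x) = x² - 3
f'(x) = 2x
x₀ = 1.9

Newton-Raphson formula: x_{n+1} = x_n - f(x_n)/f'(x_n)

Iteration 1:
  f(1.900000) = 0.610000
  f'(1.900000) = 3.800000
  x_1 = 1.900000 - 0.610000/3.800000 = 1.739474
Iteration 2:
  f(1.739474) = 0.025769
  f'(1.739474) = 3.478947
  x_2 = 1.739474 - 0.025769/3.478947 = 1.732067
Iteration 3:
  f(1.732067) = 0.000055
  f'(1.732067) = 3.464133
  x_3 = 1.732067 - 0.000055/3.464133 = 1.732051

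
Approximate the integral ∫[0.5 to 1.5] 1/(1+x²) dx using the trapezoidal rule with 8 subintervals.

f(x) = 1/(1+x²)
a = 0.5, b = 1.5, n = 8
h = (b - a)/n = 0.125000

Trapezoidal rule: (h/2)[f(x₀) + 2f(x₁) + 2f(x₂) + ... + f(xₙ)]

x_0 = 0.5000, f(x_0) = 0.800000, coefficient = 1
x_1 = 0.6250, f(x_1) = 0.719101, coefficient = 2
x_2 = 0.7500, f(x_2) = 0.640000, coefficient = 2
x_3 = 0.8750, f(x_3) = 0.566372, coefficient = 2
x_4 = 1.0000, f(x_4) = 0.500000, coefficient = 2
x_5 = 1.1250, f(x_5) = 0.441379, coefficient = 2
x_6 = 1.2500, f(x_6) = 0.390244, coefficient = 2
x_7 = 1.3750, f(x_7) = 0.345946, coefficient = 2
x_8 = 1.5000, f(x_8) = 0.307692, coefficient = 1

I ≈ (0.125000/2) × 8.313776 = 0.519611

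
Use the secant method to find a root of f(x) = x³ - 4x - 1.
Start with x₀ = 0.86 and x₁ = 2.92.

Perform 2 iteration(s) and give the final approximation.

f(x) = x³ - 4x - 1
x₀ = 0.86, x₁ = 2.92

Secant formula: x_{n+1} = x_n - f(x_n)(x_n - x_{n-1})/(f(x_n) - f(x_{n-1}))

Iteration 1:
  f(0.860000) = -3.803944
  f(2.920000) = 12.217088
  x_2 = 2.920000 - 12.217088×(2.920000 - 0.860000)/(12.217088 - (-3.803944))
       = 1.349115
Iteration 2:
  f(2.920000) = 12.217088
  f(1.349115) = -3.940921
  x_3 = 1.349115 - (-3.940921)×(1.349115 - 2.920000)/(-3.940921 - 12.217088)
       = 1.732252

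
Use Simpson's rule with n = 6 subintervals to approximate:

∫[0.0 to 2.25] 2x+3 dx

f(x) = 2x+3
a = 0.0, b = 2.25, n = 6
h = (b - a)/n = 0.375000

Simpson's rule: (h/3)[f(x₀) + 4f(x₁) + 2f(x₂) + ... + f(xₙ)]

x_0 = 0.0000, f(x_0) = 3.000000, coefficient = 1
x_1 = 0.3750, f(x_1) = 3.750000, coefficient = 4
x_2 = 0.7500, f(x_2) = 4.500000, coefficient = 2
x_3 = 1.1250, f(x_3) = 5.250000, coefficient = 4
x_4 = 1.5000, f(x_4) = 6.000000, coefficient = 2
x_5 = 1.8750, f(x_5) = 6.750000, coefficient = 4
x_6 = 2.2500, f(x_6) = 7.500000, coefficient = 1

I ≈ (0.375000/3) × 94.500000 = 11.812500
Exact value: 11.812500
Error: 0.000000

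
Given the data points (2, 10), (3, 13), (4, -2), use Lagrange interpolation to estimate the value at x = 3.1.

Lagrange interpolation formula:
P(x) = Σ yᵢ × Lᵢ(x)
where Lᵢ(x) = Π_{j≠i} (x - xⱼ)/(xᵢ - xⱼ)

L_0(3.1) = (3.1 - 3)/(2 - 3) × (3.1 - 4)/(2 - 4) = -0.045000
L_1(3.1) = (3.1 - 2)/(3 - 2) × (3.1 - 4)/(3 - 4) = 0.990000
L_2(3.1) = (3.1 - 2)/(4 - 2) × (3.1 - 3)/(4 - 3) = 0.055000

P(3.1) = 10×L_0(3.1) + 13×L_1(3.1) + (-2)×L_2(3.1)
P(3.1) = 12.310000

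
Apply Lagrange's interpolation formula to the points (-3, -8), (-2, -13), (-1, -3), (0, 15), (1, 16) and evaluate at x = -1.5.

Lagrange interpolation formula:
P(x) = Σ yᵢ × Lᵢ(x)
where Lᵢ(x) = Π_{j≠i} (x - xⱼ)/(xᵢ - xⱼ)

L_0(-1.5) = (-1.5 - (-2))/(-3 - (-2)) × (-1.5 - (-1))/(-3 - (-1)) × (-1.5 - 0)/(-3 - 0) × (-1.5 - 1)/(-3 - 1) = -0.039062
L_1(-1.5) = (-1.5 - (-3))/(-2 - (-3)) × (-1.5 - (-1))/(-2 - (-1)) × (-1.5 - 0)/(-2 - 0) × (-1.5 - 1)/(-2 - 1) = 0.468750
L_2(-1.5) = (-1.5 - (-3))/(-1 - (-3)) × (-1.5 - (-2))/(-1 - (-2)) × (-1.5 - 0)/(-1 - 0) × (-1.5 - 1)/(-1 - 1) = 0.703125
L_3(-1.5) = (-1.5 - (-3))/(0 - (-3)) × (-1.5 - (-2))/(0 - (-2)) × (-1.5 - (-1))/(0 - (-1)) × (-1.5 - 1)/(0 - 1) = -0.156250
L_4(-1.5) = (-1.5 - (-3))/(1 - (-3)) × (-1.5 - (-2))/(1 - (-2)) × (-1.5 - (-1))/(1 - (-1)) × (-1.5 - 0)/(1 - 0) = 0.023438

P(-1.5) = (-8)×L_0(-1.5) + (-13)×L_1(-1.5) + (-3)×L_2(-1.5) + 15×L_3(-1.5) + 16×L_4(-1.5)
P(-1.5) = -9.859375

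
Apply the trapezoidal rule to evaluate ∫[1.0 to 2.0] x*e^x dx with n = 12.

f(x) = x*e^x
a = 1.0, b = 2.0, n = 12
h = (b - a)/n = 0.083333

Trapezoidal rule: (h/2)[f(x₀) + 2f(x₁) + 2f(x₂) + ... + f(xₙ)]

x_0 = 1.0000, f(x_0) = 2.718282, coefficient = 1
x_1 = 1.0833, f(x_1) = 3.200721, coefficient = 2
x_2 = 1.1667, f(x_2) = 3.746482, coefficient = 2
x_3 = 1.2500, f(x_3) = 4.362929, coefficient = 2
x_4 = 1.3333, f(x_4) = 5.058224, coefficient = 2
x_5 = 1.4167, f(x_5) = 5.841417, coefficient = 2
x_6 = 1.5000, f(x_6) = 6.722534, coefficient = 2
x_7 = 1.5833, f(x_7) = 7.712679, coefficient = 2
x_8 = 1.6667, f(x_8) = 8.824150, coefficient = 2
x_9 = 1.7500, f(x_9) = 10.070555, coefficient = 2
x_10 = 1.8333, f(x_10) = 11.466952, coefficient = 2
x_11 = 1.9167, f(x_11) = 13.029998, coefficient = 2
x_12 = 2.0000, f(x_12) = 14.778112, coefficient = 1

I ≈ (0.083333/2) × 177.569674 = 7.398736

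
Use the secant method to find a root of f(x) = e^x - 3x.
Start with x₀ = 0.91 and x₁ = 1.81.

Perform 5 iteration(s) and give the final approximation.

f(x) = e^x - 3x
x₀ = 0.91, x₁ = 1.81

Secant formula: x_{n+1} = x_n - f(x_n)(x_n - x_{n-1})/(f(x_n) - f(x_{n-1}))

Iteration 1:
  f(0.910000) = -0.245677
  f(1.810000) = 0.680447
  x_2 = 1.810000 - 0.680447×(1.810000 - 0.910000)/(0.680447 - (-0.245677))
       = 1.148747
Iteration 2:
  f(1.810000) = 0.680447
  f(1.148747) = -0.292003
  x_3 = 1.148747 - (-0.292003)×(1.148747 - 1.810000)/(-0.292003 - 0.680447)
       = 1.347305
Iteration 3:
  f(1.148747) = -0.292003
  f(1.347305) = -0.194871
  x_4 = 1.347305 - (-0.194871)×(1.347305 - 1.148747)/(-0.194871 - (-0.292003))
       = 1.745664
Iteration 4:
  f(1.347305) = -0.194871
  f(1.745664) = 0.492711
  x_5 = 1.745664 - 0.492711×(1.745664 - 1.347305)/(0.492711 - (-0.194871))
       = 1.460206
Iteration 5:
  f(1.745664) = 0.492711
  f(1.460206) = -0.073772
  x_6 = 1.460206 - (-0.073772)×(1.460206 - 1.745664)/(-0.073772 - 0.492711)
       = 1.497380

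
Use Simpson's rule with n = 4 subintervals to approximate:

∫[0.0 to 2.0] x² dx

f(x) = x²
a = 0.0, b = 2.0, n = 4
h = (b - a)/n = 0.500000

Simpson's rule: (h/3)[f(x₀) + 4f(x₁) + 2f(x₂) + ... + f(xₙ)]

x_0 = 0.0000, f(x_0) = 0.000000, coefficient = 1
x_1 = 0.5000, f(x_1) = 0.250000, coefficient = 4
x_2 = 1.0000, f(x_2) = 1.000000, coefficient = 2
x_3 = 1.5000, f(x_3) = 2.250000, coefficient = 4
x_4 = 2.0000, f(x_4) = 4.000000, coefficient = 1

I ≈ (0.500000/3) × 16.000000 = 2.666667
Exact value: 2.666667
Error: 0.000000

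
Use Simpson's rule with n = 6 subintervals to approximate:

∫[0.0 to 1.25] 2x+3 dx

f(x) = 2x+3
a = 0.0, b = 1.25, n = 6
h = (b - a)/n = 0.208333

Simpson's rule: (h/3)[f(x₀) + 4f(x₁) + 2f(x₂) + ... + f(xₙ)]

x_0 = 0.0000, f(x_0) = 3.000000, coefficient = 1
x_1 = 0.2083, f(x_1) = 3.416667, coefficient = 4
x_2 = 0.4167, f(x_2) = 3.833333, coefficient = 2
x_3 = 0.6250, f(x_3) = 4.250000, coefficient = 4
x_4 = 0.8333, f(x_4) = 4.666667, coefficient = 2
x_5 = 1.0417, f(x_5) = 5.083333, coefficient = 4
x_6 = 1.2500, f(x_6) = 5.500000, coefficient = 1

I ≈ (0.208333/3) × 76.500000 = 5.312500
Exact value: 5.312500
Error: 0.000000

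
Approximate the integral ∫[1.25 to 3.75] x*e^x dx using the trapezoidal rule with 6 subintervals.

f(x) = x*e^x
a = 1.25, b = 3.75, n = 6
h = (b - a)/n = 0.416667

Trapezoidal rule: (h/2)[f(x₀) + 2f(x₁) + 2f(x₂) + ... + f(xₙ)]

x_0 = 1.2500, f(x_0) = 4.362929, coefficient = 1
x_1 = 1.6667, f(x_1) = 8.824150, coefficient = 2
x_2 = 2.0833, f(x_2) = 16.731656, coefficient = 2
x_3 = 2.5000, f(x_3) = 30.456235, coefficient = 2
x_4 = 2.9167, f(x_4) = 53.898793, coefficient = 2
x_5 = 3.3333, f(x_5) = 93.438750, coefficient = 2
x_6 = 3.7500, f(x_6) = 159.454058, coefficient = 1

I ≈ (0.416667/2) × 570.516153 = 118.857532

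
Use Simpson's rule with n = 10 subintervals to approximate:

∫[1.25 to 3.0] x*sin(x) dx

f(x) = x*sin(x)
a = 1.25, b = 3.0, n = 10
h = (b - a)/n = 0.175000

Simpson's rule: (h/3)[f(x₀) + 4f(x₁) + 2f(x₂) + ... + f(xₙ)]

x_0 = 1.2500, f(x_0) = 1.186231, coefficient = 1
x_1 = 1.4250, f(x_1) = 1.409882, coefficient = 4
x_2 = 1.6000, f(x_2) = 1.599318, coefficient = 2
x_3 = 1.7750, f(x_3) = 1.738120, coefficient = 4
x_4 = 1.9500, f(x_4) = 1.811471, coefficient = 2
x_5 = 2.1250, f(x_5) = 1.806930, coefficient = 4
x_6 = 2.3000, f(x_6) = 1.715122, coefficient = 2
x_7 = 2.4750, f(x_7) = 1.530321, coefficient = 4
x_8 = 2.6500, f(x_8) = 1.250881, coefficient = 2
x_9 = 2.8250, f(x_9) = 0.879508, coefficient = 4
x_10 = 3.0000, f(x_10) = 0.423360, coefficient = 1

I ≈ (0.175000/3) × 43.822219 = 2.556296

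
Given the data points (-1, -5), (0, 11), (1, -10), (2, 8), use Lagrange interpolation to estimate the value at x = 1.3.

Lagrange interpolation formula:
P(x) = Σ yᵢ × Lᵢ(x)
where Lᵢ(x) = Π_{j≠i} (x - xⱼ)/(xᵢ - xⱼ)

L_0(1.3) = (1.3 - 0)/(-1 - 0) × (1.3 - 1)/(-1 - 1) × (1.3 - 2)/(-1 - 2) = 0.045500
L_1(1.3) = (1.3 - (-1))/(0 - (-1)) × (1.3 - 1)/(0 - 1) × (1.3 - 2)/(0 - 2) = -0.241500
L_2(1.3) = (1.3 - (-1))/(1 - (-1)) × (1.3 - 0)/(1 - 0) × (1.3 - 2)/(1 - 2) = 1.046500
L_3(1.3) = (1.3 - (-1))/(2 - (-1)) × (1.3 - 0)/(2 - 0) × (1.3 - 1)/(2 - 1) = 0.149500

P(1.3) = (-5)×L_0(1.3) + 11×L_1(1.3) + (-10)×L_2(1.3) + 8×L_3(1.3)
P(1.3) = -12.153000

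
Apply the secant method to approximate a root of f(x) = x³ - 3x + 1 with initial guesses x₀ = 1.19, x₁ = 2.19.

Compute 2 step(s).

f(x) = x³ - 3x + 1
x₀ = 1.19, x₁ = 2.19

Secant formula: x_{n+1} = x_n - f(x_n)(x_n - x_{n-1})/(f(x_n) - f(x_{n-1}))

Iteration 1:
  f(1.190000) = -0.884841
  f(2.190000) = 4.933459
  x_2 = 2.190000 - 4.933459×(2.190000 - 1.190000)/(4.933459 - (-0.884841))
       = 1.342079
Iteration 2:
  f(2.190000) = 4.933459
  f(1.342079) = -0.608917
  x_3 = 1.342079 - (-0.608917)×(1.342079 - 2.190000)/(-0.608917 - 4.933459)
       = 1.435236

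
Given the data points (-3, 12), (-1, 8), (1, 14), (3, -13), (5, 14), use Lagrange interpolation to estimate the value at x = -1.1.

Lagrange interpolation formula:
P(x) = Σ yᵢ × Lᵢ(x)
where Lᵢ(x) = Π_{j≠i} (x - xⱼ)/(xᵢ - xⱼ)

L_0(-1.1) = (-1.1 - (-1))/(-3 - (-1)) × (-1.1 - 1)/(-3 - 1) × (-1.1 - 3)/(-3 - 3) × (-1.1 - 5)/(-3 - 5) = 0.013677
L_1(-1.1) = (-1.1 - (-3))/(-1 - (-3)) × (-1.1 - 1)/(-1 - 1) × (-1.1 - 3)/(-1 - 3) × (-1.1 - 5)/(-1 - 5) = 1.039478
L_2(-1.1) = (-1.1 - (-3))/(1 - (-3)) × (-1.1 - (-1))/(1 - (-1)) × (-1.1 - 3)/(1 - 3) × (-1.1 - 5)/(1 - 5) = -0.074248
L_3(-1.1) = (-1.1 - (-3))/(3 - (-3)) × (-1.1 - (-1))/(3 - (-1)) × (-1.1 - 1)/(3 - 1) × (-1.1 - 5)/(3 - 5) = 0.025353
L_4(-1.1) = (-1.1 - (-3))/(5 - (-3)) × (-1.1 - (-1))/(5 - (-1)) × (-1.1 - 1)/(5 - 1) × (-1.1 - 3)/(5 - 3) = -0.004260

P(-1.1) = 12×L_0(-1.1) + 8×L_1(-1.1) + 14×L_2(-1.1) + (-13)×L_3(-1.1) + 14×L_4(-1.1)
P(-1.1) = 7.051242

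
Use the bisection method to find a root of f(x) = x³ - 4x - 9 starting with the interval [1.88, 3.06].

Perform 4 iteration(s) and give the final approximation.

f(x) = x³ - 4x - 9
Initial interval: [1.88, 3.06]

Iteration 1:
  c_1 = (1.880000 + 3.060000)/2 = 2.470000
  f(c_1) = f(2.470000) = -3.810777
  f(a) × f(c) ≥ 0, new interval: [2.470000, 3.060000]
Iteration 2:
  c_2 = (2.470000 + 3.060000)/2 = 2.765000
  f(c_2) = f(2.765000) = 1.079047
  f(a) × f(c) < 0, new interval: [2.470000, 2.765000]
Iteration 3:
  c_3 = (2.470000 + 2.765000)/2 = 2.617500
  f(c_3) = f(2.617500) = -1.536706
  f(a) × f(c) ≥ 0, new interval: [2.617500, 2.765000]
Iteration 4:
  c_4 = (2.617500 + 2.765000)/2 = 2.691250
  f(c_4) = f(2.691250) = -0.272743
  f(a) × f(c) ≥ 0, new interval: [2.691250, 2.765000]

After 4 iteration(s), the approximation is c_4 = 2.691250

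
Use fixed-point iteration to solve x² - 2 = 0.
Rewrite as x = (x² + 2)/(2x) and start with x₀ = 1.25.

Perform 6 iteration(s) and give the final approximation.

Equation: x² - 2 = 0
Fixed-point form: x = (x² + 2)/(2x)
x₀ = 1.25

x_1 = g(1.250000) = 1.425000
x_2 = g(1.425000) = 1.414254
x_3 = g(1.414254) = 1.414214
x_4 = g(1.414214) = 1.414214
x_5 = g(1.414214) = 1.414214
x_6 = g(1.414214) = 1.414214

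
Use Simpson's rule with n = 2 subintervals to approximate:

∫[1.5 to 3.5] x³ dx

f(x) = x³
a = 1.5, b = 3.5, n = 2
h = (b - a)/n = 1.000000

Simpson's rule: (h/3)[f(x₀) + 4f(x₁) + 2f(x₂) + ... + f(xₙ)]

x_0 = 1.5000, f(x_0) = 3.375000, coefficient = 1
x_1 = 2.5000, f(x_1) = 15.625000, coefficient = 4
x_2 = 3.5000, f(x_2) = 42.875000, coefficient = 1

I ≈ (1.000000/3) × 108.750000 = 36.250000
Exact value: 36.250000
Error: 0.000000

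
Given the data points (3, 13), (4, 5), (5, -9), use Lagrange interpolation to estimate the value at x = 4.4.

Lagrange interpolation formula:
P(x) = Σ yᵢ × Lᵢ(x)
where Lᵢ(x) = Π_{j≠i} (x - xⱼ)/(xᵢ - xⱼ)

L_0(4.4) = (4.4 - 4)/(3 - 4) × (4.4 - 5)/(3 - 5) = -0.120000
L_1(4.4) = (4.4 - 3)/(4 - 3) × (4.4 - 5)/(4 - 5) = 0.840000
L_2(4.4) = (4.4 - 3)/(5 - 3) × (4.4 - 4)/(5 - 4) = 0.280000

P(4.4) = 13×L_0(4.4) + 5×L_1(4.4) + (-9)×L_2(4.4)
P(4.4) = 0.120000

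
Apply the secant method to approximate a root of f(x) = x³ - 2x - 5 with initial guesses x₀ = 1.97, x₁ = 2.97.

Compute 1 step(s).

f(x) = x³ - 2x - 5
x₀ = 1.97, x₁ = 2.97

Secant formula: x_{n+1} = x_n - f(x_n)(x_n - x_{n-1})/(f(x_n) - f(x_{n-1}))

Iteration 1:
  f(1.970000) = -1.294627
  f(2.970000) = 15.258073
  x_2 = 2.970000 - 15.258073×(2.970000 - 1.970000)/(15.258073 - (-1.294627))
       = 2.048212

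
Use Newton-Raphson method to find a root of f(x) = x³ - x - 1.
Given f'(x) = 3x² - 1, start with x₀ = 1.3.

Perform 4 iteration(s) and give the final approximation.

f(x) = x³ - x - 1
f'(x) = 3x² - 1
x₀ = 1.3

Newton-Raphson formula: x_{n+1} = x_n - f(x_n)/f'(x_n)

Iteration 1:
  f(1.300000) = -0.103000
  f'(1.300000) = 4.070000
  x_1 = 1.300000 - (-0.103000)/4.070000 = 1.325307
Iteration 2:
  f(1.325307) = 0.002514
  f'(1.325307) = 4.269317
  x_2 = 1.325307 - 0.002514/4.269317 = 1.324718
Iteration 3:
  f(1.324718) = 0.000001
  f'(1.324718) = 4.264636
  x_3 = 1.324718 - 0.000001/4.264636 = 1.324718
Iteration 4:
  f(1.324718) = 0.000000
  f'(1.324718) = 4.264633
  x_4 = 1.324718 - 0.000000/4.264633 = 1.324718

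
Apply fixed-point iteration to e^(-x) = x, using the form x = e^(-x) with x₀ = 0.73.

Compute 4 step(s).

Equation: e^(-x) = x
Fixed-point form: x = e^(-x)
x₀ = 0.73

x_1 = g(0.730000) = 0.481909
x_2 = g(0.481909) = 0.617603
x_3 = g(0.617603) = 0.539235
x_4 = g(0.539235) = 0.583194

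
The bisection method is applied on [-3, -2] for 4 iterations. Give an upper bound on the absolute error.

Bisection error bound: |error| ≤ (b-a)/2^n
|error| ≤ (-2 - (-3))/2^4 = 1/2^4
|error| ≤ 0.0625000000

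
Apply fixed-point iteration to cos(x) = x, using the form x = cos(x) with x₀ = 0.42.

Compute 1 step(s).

Equation: cos(x) = x
Fixed-point form: x = cos(x)
x₀ = 0.42

x_1 = g(0.420000) = 0.913089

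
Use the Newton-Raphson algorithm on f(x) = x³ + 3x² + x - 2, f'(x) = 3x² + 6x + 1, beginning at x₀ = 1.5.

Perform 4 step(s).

f(x) = x³ + 3x² + x - 2
f'(x) = 3x² + 6x + 1
x₀ = 1.5

Newton-Raphson formula: x_{n+1} = x_n - f(x_n)/f'(x_n)

Iteration 1:
  f(1.500000) = 9.625000
  f'(1.500000) = 16.750000
  x_1 = 1.500000 - 9.625000/16.750000 = 0.925373
Iteration 2:
  f(0.925373) = 2.286731
  f'(0.925373) = 9.121185
  x_2 = 0.925373 - 2.286731/9.121185 = 0.674668
Iteration 3:
  f(0.674668) = 0.347290
  f'(0.674668) = 6.413536
  x_3 = 0.674668 - 0.347290/6.413536 = 0.620518
Iteration 4:
  f(0.620518) = 0.014572
  f'(0.620518) = 5.878237
  x_4 = 0.620518 - 0.014572/5.878237 = 0.618039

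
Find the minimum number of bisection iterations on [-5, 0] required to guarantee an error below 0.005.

We need (b-a)/2^n ≤ 0.005
(0 - (-5))/2^n ≤ 0.005
5/2^n ≤ 0.005
2^n ≥ 1000
n ≥ log₂(1000) = 9.97
n ≥ 10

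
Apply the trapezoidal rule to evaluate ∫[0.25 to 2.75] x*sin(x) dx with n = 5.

f(x) = x*sin(x)
a = 0.25, b = 2.75, n = 5
h = (b - a)/n = 0.500000

Trapezoidal rule: (h/2)[f(x₀) + 2f(x₁) + 2f(x₂) + ... + f(xₙ)]

x_0 = 0.2500, f(x_0) = 0.061851, coefficient = 1
x_1 = 0.7500, f(x_1) = 0.511229, coefficient = 2
x_2 = 1.2500, f(x_2) = 1.186231, coefficient = 2
x_3 = 1.7500, f(x_3) = 1.721975, coefficient = 2
x_4 = 2.2500, f(x_4) = 1.750665, coefficient = 2
x_5 = 2.7500, f(x_5) = 1.049568, coefficient = 1

I ≈ (0.500000/2) × 11.451619 = 2.862905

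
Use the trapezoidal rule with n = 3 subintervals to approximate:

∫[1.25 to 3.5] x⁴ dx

f(x) = x⁴
a = 1.25, b = 3.5, n = 3
h = (b - a)/n = 0.750000

Trapezoidal rule: (h/2)[f(x₀) + 2f(x₁) + 2f(x₂) + ... + f(xₙ)]

x_0 = 1.2500, f(x_0) = 2.441406, coefficient = 1
x_1 = 2.0000, f(x_1) = 16.000000, coefficient = 2
x_2 = 2.7500, f(x_2) = 57.191406, coefficient = 2
x_3 = 3.5000, f(x_3) = 150.062500, coefficient = 1

I ≈ (0.750000/2) × 298.886719 = 112.082520
Exact value: 104.433398
Error: 7.649121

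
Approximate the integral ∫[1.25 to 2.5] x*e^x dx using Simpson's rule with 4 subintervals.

f(x) = x*e^x
a = 1.25, b = 2.5, n = 4
h = (b - a)/n = 0.312500

Simpson's rule: (h/3)[f(x₀) + 4f(x₁) + 2f(x₂) + ... + f(xₙ)]

x_0 = 1.2500, f(x_0) = 4.362929, coefficient = 1
x_1 = 1.5625, f(x_1) = 7.454271, coefficient = 4
x_2 = 1.8750, f(x_2) = 12.226536, coefficient = 2
x_3 = 2.1875, f(x_3) = 19.496975, coefficient = 4
x_4 = 2.5000, f(x_4) = 30.456235, coefficient = 1

I ≈ (0.312500/3) × 167.077219 = 17.403877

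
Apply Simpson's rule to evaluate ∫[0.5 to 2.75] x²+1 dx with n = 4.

f(x) = x²+1
a = 0.5, b = 2.75, n = 4
h = (b - a)/n = 0.562500

Simpson's rule: (h/3)[f(x₀) + 4f(x₁) + 2f(x₂) + ... + f(xₙ)]

x_0 = 0.5000, f(x_0) = 1.250000, coefficient = 1
x_1 = 1.0625, f(x_1) = 2.128906, coefficient = 4
x_2 = 1.6250, f(x_2) = 3.640625, coefficient = 2
x_3 = 2.1875, f(x_3) = 5.785156, coefficient = 4
x_4 = 2.7500, f(x_4) = 8.562500, coefficient = 1

I ≈ (0.562500/3) × 48.750000 = 9.140625
Exact value: 9.140625
Error: 0.000000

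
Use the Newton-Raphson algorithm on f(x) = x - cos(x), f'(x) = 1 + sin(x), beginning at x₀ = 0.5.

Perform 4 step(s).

f(x) = x - cos(x)
f'(x) = 1 + sin(x)
x₀ = 0.5

Newton-Raphson formula: x_{n+1} = x_n - f(x_n)/f'(x_n)

Iteration 1:
  f(0.500000) = -0.377583
  f'(0.500000) = 1.479426
  x_1 = 0.500000 - (-0.377583)/1.479426 = 0.755222
Iteration 2:
  f(0.755222) = 0.027103
  f'(0.755222) = 1.685451
  x_2 = 0.755222 - 0.027103/1.685451 = 0.739142
Iteration 3:
  f(0.739142) = 0.000095
  f'(0.739142) = 1.673654
  x_3 = 0.739142 - 0.000095/1.673654 = 0.739085
Iteration 4:
  f(0.739085) = 0.000000
  f'(0.739085) = 1.673612
  x_4 = 0.739085 - 0.000000/1.673612 = 0.739085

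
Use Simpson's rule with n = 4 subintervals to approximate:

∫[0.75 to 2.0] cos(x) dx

f(x) = cos(x)
a = 0.75, b = 2.0, n = 4
h = (b - a)/n = 0.312500

Simpson's rule: (h/3)[f(x₀) + 4f(x₁) + 2f(x₂) + ... + f(xₙ)]

x_0 = 0.7500, f(x_0) = 0.731689, coefficient = 1
x_1 = 1.0625, f(x_1) = 0.486690, coefficient = 4
x_2 = 1.3750, f(x_2) = 0.194548, coefficient = 2
x_3 = 1.6875, f(x_3) = -0.116439, coefficient = 4
x_4 = 2.0000, f(x_4) = -0.416147, coefficient = 1

I ≈ (0.312500/3) × 2.185640 = 0.227671
Exact value: 0.227659
Error: 0.000012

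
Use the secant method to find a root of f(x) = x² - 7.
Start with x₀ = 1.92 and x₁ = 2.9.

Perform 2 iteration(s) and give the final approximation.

f(x) = x² - 7
x₀ = 1.92, x₁ = 2.9

Secant formula: x_{n+1} = x_n - f(x_n)(x_n - x_{n-1})/(f(x_n) - f(x_{n-1}))

Iteration 1:
  f(1.920000) = -3.313600
  f(2.900000) = 1.410000
  x_2 = 2.900000 - 1.410000×(2.900000 - 1.920000)/(1.410000 - (-3.313600))
       = 2.607469
Iteration 2:
  f(2.900000) = 1.410000
  f(2.607469) = -0.201106
  x_3 = 2.607469 - (-0.201106)×(2.607469 - 2.900000)/(-0.201106 - 1.410000)
       = 2.643984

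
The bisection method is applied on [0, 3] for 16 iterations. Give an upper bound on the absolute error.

Bisection error bound: |error| ≤ (b-a)/2^n
|error| ≤ (3 - 0)/2^16 = 3/2^16
|error| ≤ 0.0000457764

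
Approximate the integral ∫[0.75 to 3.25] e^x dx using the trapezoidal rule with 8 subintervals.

f(x) = e^x
a = 0.75, b = 3.25, n = 8
h = (b - a)/n = 0.312500

Trapezoidal rule: (h/2)[f(x₀) + 2f(x₁) + 2f(x₂) + ... + f(xₙ)]

x_0 = 0.7500, f(x_0) = 2.117000, coefficient = 1
x_1 = 1.0625, f(x_1) = 2.893596, coefficient = 2
x_2 = 1.3750, f(x_2) = 3.955077, coefficient = 2
x_3 = 1.6875, f(x_3) = 5.405949, coefficient = 2
x_4 = 2.0000, f(x_4) = 7.389056, coefficient = 2
x_5 = 2.3125, f(x_5) = 10.099642, coefficient = 2
x_6 = 2.6250, f(x_6) = 13.804574, coefficient = 2
x_7 = 2.9375, f(x_7) = 18.868616, coefficient = 2
x_8 = 3.2500, f(x_8) = 25.790340, coefficient = 1

I ≈ (0.312500/2) × 152.740360 = 23.865681
Exact value: 23.673340
Error: 0.192341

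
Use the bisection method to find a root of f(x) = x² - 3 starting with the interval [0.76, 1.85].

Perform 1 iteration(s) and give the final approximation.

f(x) = x² - 3
Initial interval: [0.76, 1.85]

Iteration 1:
  c_1 = (0.760000 + 1.850000)/2 = 1.305000
  f(c_1) = f(1.305000) = -1.296975
  f(a) × f(c) ≥ 0, new interval: [1.305000, 1.850000]

After 1 iteration(s), the approximation is c_1 = 1.305000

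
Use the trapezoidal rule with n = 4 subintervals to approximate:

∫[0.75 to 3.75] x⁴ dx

f(x) = x⁴
a = 0.75, b = 3.75, n = 4
h = (b - a)/n = 0.750000

Trapezoidal rule: (h/2)[f(x₀) + 2f(x₁) + 2f(x₂) + ... + f(xₙ)]

x_0 = 0.7500, f(x_0) = 0.316406, coefficient = 1
x_1 = 1.5000, f(x_1) = 5.062500, coefficient = 2
x_2 = 2.2500, f(x_2) = 25.628906, coefficient = 2
x_3 = 3.0000, f(x_3) = 81.000000, coefficient = 2
x_4 = 3.7500, f(x_4) = 197.753906, coefficient = 1

I ≈ (0.750000/2) × 421.453125 = 158.044922
Exact value: 148.267969
Error: 9.776953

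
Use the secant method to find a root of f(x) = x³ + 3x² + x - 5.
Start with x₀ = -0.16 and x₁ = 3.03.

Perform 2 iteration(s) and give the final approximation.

f(x) = x³ + 3x² + x - 5
x₀ = -0.16, x₁ = 3.03

Secant formula: x_{n+1} = x_n - f(x_n)(x_n - x_{n-1})/(f(x_n) - f(x_{n-1}))

Iteration 1:
  f(-0.160000) = -5.087296
  f(3.030000) = 53.390827
  x_2 = 3.030000 - 53.390827×(3.030000 - (-0.160000))/(53.390827 - (-5.087296))
       = 0.117514
Iteration 2:
  f(3.030000) = 53.390827
  f(0.117514) = -4.839435
  x_3 = 0.117514 - (-4.839435)×(0.117514 - 3.030000)/(-4.839435 - 53.390827)
       = 0.359566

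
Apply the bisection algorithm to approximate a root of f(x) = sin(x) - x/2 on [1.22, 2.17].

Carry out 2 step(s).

f(x) = sin(x) - x/2
Initial interval: [1.22, 2.17]

Iteration 1:
  c_1 = (1.220000 + 2.170000)/2 = 1.695000
  f(c_1) = f(1.695000) = 0.144797
  f(a) × f(c) ≥ 0, new interval: [1.695000, 2.170000]
Iteration 2:
  c_2 = (1.695000 + 2.170000)/2 = 1.932500
  f(c_2) = f(1.932500) = -0.030955
  f(a) × f(c) < 0, new interval: [1.695000, 1.932500]

After 2 iteration(s), the approximation is c_2 = 1.932500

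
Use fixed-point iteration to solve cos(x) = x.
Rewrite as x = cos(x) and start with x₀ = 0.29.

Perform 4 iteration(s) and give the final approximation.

Equation: cos(x) = x
Fixed-point form: x = cos(x)
x₀ = 0.29

x_1 = g(0.290000) = 0.958244
x_2 = g(0.958244) = 0.574958
x_3 = g(0.574958) = 0.839215
x_4 = g(0.839215) = 0.668047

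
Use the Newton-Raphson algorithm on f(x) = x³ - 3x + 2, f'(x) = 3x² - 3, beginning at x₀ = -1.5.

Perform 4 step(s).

f(x) = x³ - 3x + 2
f'(x) = 3x² - 3
x₀ = -1.5

Newton-Raphson formula: x_{n+1} = x_n - f(x_n)/f'(x_n)

Iteration 1:
  f(-1.500000) = 3.125000
  f'(-1.500000) = 3.750000
  x_1 = -1.500000 - 3.125000/3.750000 = -2.333333
Iteration 2:
  f(-2.333333) = -3.703704
  f'(-2.333333) = 13.333333
  x_2 = -2.333333 - (-3.703704)/13.333333 = -2.055556
Iteration 3:
  f(-2.055556) = -0.518690
  f'(-2.055556) = 9.675926
  x_3 = -2.055556 - (-0.518690)/9.675926 = -2.001949
Iteration 4:
  f(-2.001949) = -0.017567
  f'(-2.001949) = 9.023403
  x_4 = -2.001949 - (-0.017567)/9.023403 = -2.000003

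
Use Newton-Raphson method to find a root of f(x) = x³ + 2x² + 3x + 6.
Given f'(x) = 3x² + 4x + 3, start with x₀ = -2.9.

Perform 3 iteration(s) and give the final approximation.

f(x) = x³ + 2x² + 3x + 6
f'(x) = 3x² + 4x + 3
x₀ = -2.9

Newton-Raphson formula: x_{n+1} = x_n - f(x_n)/f'(x_n)

Iteration 1:
  f(-2.900000) = -10.269000
  f'(-2.900000) = 16.630000
  x_1 = -2.900000 - (-10.269000)/16.630000 = -2.282502
Iteration 2:
  f(-2.282502) = -2.319285
  f'(-2.282502) = 9.499433
  x_2 = -2.282502 - (-2.319285)/9.499433 = -2.038352
Iteration 3:
  f(-2.038352) = -0.274402
  f'(-2.038352) = 7.311226
  x_3 = -2.038352 - (-0.274402)/7.311226 = -2.000820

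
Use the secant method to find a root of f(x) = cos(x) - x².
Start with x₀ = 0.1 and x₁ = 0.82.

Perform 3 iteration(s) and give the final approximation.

f(x) = cos(x) - x²
x₀ = 0.1, x₁ = 0.82

Secant formula: x_{n+1} = x_n - f(x_n)(x_n - x_{n-1})/(f(x_n) - f(x_{n-1}))

Iteration 1:
  f(0.100000) = 0.985004
  f(0.820000) = 0.009821
  x_2 = 0.820000 - 0.009821×(0.820000 - 0.100000)/(0.009821 - 0.985004)
       = 0.827251
Iteration 2:
  f(0.820000) = 0.009821
  f(0.827251) = -0.007443
  x_3 = 0.827251 - (-0.007443)×(0.827251 - 0.820000)/(-0.007443 - 0.009821)
       = 0.824125
Iteration 3:
  f(0.827251) = -0.007443
  f(0.824125) = 0.000017
  x_4 = 0.824125 - 0.000017×(0.824125 - 0.827251)/(0.000017 - (-0.007443))
       = 0.824132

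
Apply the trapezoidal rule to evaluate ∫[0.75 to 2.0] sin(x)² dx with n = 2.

f(x) = sin(x)²
a = 0.75, b = 2.0, n = 2
h = (b - a)/n = 0.625000

Trapezoidal rule: (h/2)[f(x₀) + 2f(x₁) + 2f(x₂) + ... + f(xₙ)]

x_0 = 0.7500, f(x_0) = 0.464631, coefficient = 1
x_1 = 1.3750, f(x_1) = 0.962151, coefficient = 2
x_2 = 2.0000, f(x_2) = 0.826822, coefficient = 1

I ≈ (0.625000/2) × 3.215756 = 1.004924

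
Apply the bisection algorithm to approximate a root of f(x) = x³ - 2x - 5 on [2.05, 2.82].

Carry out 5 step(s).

f(x) = x³ - 2x - 5
Initial interval: [2.05, 2.82]

Iteration 1:
  c_1 = (2.050000 + 2.820000)/2 = 2.435000
  f(c_1) = f(2.435000) = 4.567663
  f(a) × f(c) < 0, new interval: [2.050000, 2.435000]
Iteration 2:
  c_2 = (2.050000 + 2.435000)/2 = 2.242500
  f(c_2) = f(2.242500) = 1.792098
  f(a) × f(c) < 0, new interval: [2.050000, 2.242500]
Iteration 3:
  c_3 = (2.050000 + 2.242500)/2 = 2.146250
  f(c_3) = f(2.146250) = 0.593963
  f(a) × f(c) < 0, new interval: [2.050000, 2.146250]
Iteration 4:
  c_4 = (2.050000 + 2.146250)/2 = 2.098125
  f(c_4) = f(2.098125) = 0.039966
  f(a) × f(c) < 0, new interval: [2.050000, 2.098125]
Iteration 5:
  c_5 = (2.050000 + 2.098125)/2 = 2.074062
  f(c_5) = f(2.074062) = -0.226057
  f(a) × f(c) ≥ 0, new interval: [2.074062, 2.098125]

After 5 iteration(s), the approximation is c_5 = 2.074062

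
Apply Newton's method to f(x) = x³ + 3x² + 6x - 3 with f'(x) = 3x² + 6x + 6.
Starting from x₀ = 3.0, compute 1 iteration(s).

f(x) = x³ + 3x² + 6x - 3
f'(x) = 3x² + 6x + 6
x₀ = 3.0

Newton-Raphson formula: x_{n+1} = x_n - f(x_n)/f'(x_n)

Iteration 1:
  f(3.000000) = 69.000000
  f'(3.000000) = 51.000000
  x_1 = 3.000000 - 69.000000/51.000000 = 1.647059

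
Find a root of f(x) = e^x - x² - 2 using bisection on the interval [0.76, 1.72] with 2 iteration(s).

f(x) = e^x - x² - 2
Initial interval: [0.76, 1.72]

Iteration 1:
  c_1 = (0.760000 + 1.720000)/2 = 1.240000
  f(c_1) = f(1.240000) = -0.081987
  f(a) × f(c) ≥ 0, new interval: [1.240000, 1.720000]
Iteration 2:
  c_2 = (1.240000 + 1.720000)/2 = 1.480000
  f(c_2) = f(1.480000) = 0.202546
  f(a) × f(c) < 0, new interval: [1.240000, 1.480000]

After 2 iteration(s), the approximation is c_2 = 1.480000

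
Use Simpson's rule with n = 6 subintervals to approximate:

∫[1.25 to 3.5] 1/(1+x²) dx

f(x) = 1/(1+x²)
a = 1.25, b = 3.5, n = 6
h = (b - a)/n = 0.375000

Simpson's rule: (h/3)[f(x₀) + 4f(x₁) + 2f(x₂) + ... + f(xₙ)]

x_0 = 1.2500, f(x_0) = 0.390244, coefficient = 1
x_1 = 1.6250, f(x_1) = 0.274678, coefficient = 4
x_2 = 2.0000, f(x_2) = 0.200000, coefficient = 2
x_3 = 2.3750, f(x_3) = 0.150588, coefficient = 4
x_4 = 2.7500, f(x_4) = 0.116788, coefficient = 2
x_5 = 3.1250, f(x_5) = 0.092888, coefficient = 4
x_6 = 3.5000, f(x_6) = 0.075472, coefficient = 1

I ≈ (0.375000/3) × 3.171911 = 0.396489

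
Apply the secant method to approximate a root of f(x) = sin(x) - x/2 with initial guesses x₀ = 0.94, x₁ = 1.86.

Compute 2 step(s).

f(x) = sin(x) - x/2
x₀ = 0.94, x₁ = 1.86

Secant formula: x_{n+1} = x_n - f(x_n)(x_n - x_{n-1})/(f(x_n) - f(x_{n-1}))

Iteration 1:
  f(0.940000) = 0.337558
  f(1.860000) = 0.028471
  x_2 = 1.860000 - 0.028471×(1.860000 - 0.940000)/(0.028471 - 0.337558)
       = 1.944745
Iteration 2:
  f(1.860000) = 0.028471
  f(1.944745) = -0.041480
  x_3 = 1.944745 - (-0.041480)×(1.944745 - 1.860000)/(-0.041480 - 0.028471)
       = 1.894492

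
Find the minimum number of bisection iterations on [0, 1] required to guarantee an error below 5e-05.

We need (b-a)/2^n ≤ 5e-05
(1 - 0)/2^n ≤ 5e-05
1/2^n ≤ 5e-05
2^n ≥ 20000
n ≥ log₂(20000) = 14.29
n ≥ 15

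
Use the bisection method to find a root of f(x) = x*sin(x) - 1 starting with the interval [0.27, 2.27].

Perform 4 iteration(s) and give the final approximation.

f(x) = x*sin(x) - 1
Initial interval: [0.27, 2.27]

Iteration 1:
  c_1 = (0.270000 + 2.270000)/2 = 1.270000
  f(c_1) = f(1.270000) = 0.212978
  f(a) × f(c) < 0, new interval: [0.270000, 1.270000]
Iteration 2:
  c_2 = (0.270000 + 1.270000)/2 = 0.770000
  f(c_2) = f(0.770000) = -0.463976
  f(a) × f(c) ≥ 0, new interval: [0.770000, 1.270000]
Iteration 3:
  c_3 = (0.770000 + 1.270000)/2 = 1.020000
  f(c_3) = f(1.020000) = -0.130850
  f(a) × f(c) ≥ 0, new interval: [1.020000, 1.270000]
Iteration 4:
  c_4 = (1.020000 + 1.270000)/2 = 1.145000
  f(c_4) = f(1.145000) = 0.042763
  f(a) × f(c) < 0, new interval: [1.020000, 1.145000]

After 4 iteration(s), the approximation is c_4 = 1.145000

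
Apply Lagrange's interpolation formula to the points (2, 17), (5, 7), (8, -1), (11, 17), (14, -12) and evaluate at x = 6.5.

Lagrange interpolation formula:
P(x) = Σ yᵢ × Lᵢ(x)
where Lᵢ(x) = Π_{j≠i} (x - xⱼ)/(xᵢ - xⱼ)

L_0(6.5) = (6.5 - 5)/(2 - 5) × (6.5 - 8)/(2 - 8) × (6.5 - 11)/(2 - 11) × (6.5 - 14)/(2 - 14) = -0.039062
L_1(6.5) = (6.5 - 2)/(5 - 2) × (6.5 - 8)/(5 - 8) × (6.5 - 11)/(5 - 11) × (6.5 - 14)/(5 - 14) = 0.468750
L_2(6.5) = (6.5 - 2)/(8 - 2) × (6.5 - 5)/(8 - 5) × (6.5 - 11)/(8 - 11) × (6.5 - 14)/(8 - 14) = 0.703125
L_3(6.5) = (6.5 - 2)/(11 - 2) × (6.5 - 5)/(11 - 5) × (6.5 - 8)/(11 - 8) × (6.5 - 14)/(11 - 14) = -0.156250
L_4(6.5) = (6.5 - 2)/(14 - 2) × (6.5 - 5)/(14 - 5) × (6.5 - 8)/(14 - 8) × (6.5 - 11)/(14 - 11) = 0.023438

P(6.5) = 17×L_0(6.5) + 7×L_1(6.5) + (-1)×L_2(6.5) + 17×L_3(6.5) + (-12)×L_4(6.5)
P(6.5) = -1.023438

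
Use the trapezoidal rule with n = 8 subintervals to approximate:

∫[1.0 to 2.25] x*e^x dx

f(x) = x*e^x
a = 1.0, b = 2.25, n = 8
h = (b - a)/n = 0.156250

Trapezoidal rule: (h/2)[f(x₀) + 2f(x₁) + 2f(x₂) + ... + f(xₙ)]

x_0 = 1.0000, f(x_0) = 2.718282, coefficient = 1
x_1 = 1.1562, f(x_1) = 3.674555, coefficient = 2
x_2 = 1.3125, f(x_2) = 4.876529, coefficient = 2
x_3 = 1.4688, f(x_3) = 6.379959, coefficient = 2
x_4 = 1.6250, f(x_4) = 8.252431, coefficient = 2
x_5 = 1.7812, f(x_5) = 10.575768, coefficient = 2
x_6 = 1.9375, f(x_6) = 13.448916, coefficient = 2
x_7 = 2.0938, f(x_7) = 16.991390, coefficient = 2
x_8 = 2.2500, f(x_8) = 21.347406, coefficient = 1

I ≈ (0.156250/2) × 152.464782 = 11.911311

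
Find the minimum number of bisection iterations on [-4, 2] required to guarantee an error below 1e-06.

We need (b-a)/2^n ≤ 1e-06
(2 - (-4))/2^n ≤ 1e-06
6/2^n ≤ 1e-06
2^n ≥ 6000000
n ≥ log₂(6000000) = 22.52
n ≥ 23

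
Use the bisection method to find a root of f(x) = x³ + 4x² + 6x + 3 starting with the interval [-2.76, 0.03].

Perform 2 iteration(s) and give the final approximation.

f(x) = x³ + 4x² + 6x + 3
Initial interval: [-2.76, 0.03]

Iteration 1:
  c_1 = (-2.760000 + 0.030000)/2 = -1.365000
  f(c_1) = f(-1.365000) = -0.280402
  f(a) × f(c) ≥ 0, new interval: [-1.365000, 0.030000]
Iteration 2:
  c_2 = (-1.365000 + 0.030000)/2 = -0.667500
  f(c_2) = f(-0.667500) = 0.479816
  f(a) × f(c) < 0, new interval: [-1.365000, -0.667500]

After 2 iteration(s), the approximation is c_2 = -0.667500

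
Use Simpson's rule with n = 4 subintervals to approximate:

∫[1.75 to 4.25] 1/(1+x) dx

f(x) = 1/(1+x)
a = 1.75, b = 4.25, n = 4
h = (b - a)/n = 0.625000

Simpson's rule: (h/3)[f(x₀) + 4f(x₁) + 2f(x₂) + ... + f(xₙ)]

x_0 = 1.7500, f(x_0) = 0.363636, coefficient = 1
x_1 = 2.3750, f(x_1) = 0.296296, coefficient = 4
x_2 = 3.0000, f(x_2) = 0.250000, coefficient = 2
x_3 = 3.6250, f(x_3) = 0.216216, coefficient = 4
x_4 = 4.2500, f(x_4) = 0.190476, coefficient = 1

I ≈ (0.625000/3) × 3.104163 = 0.646701
Exact value: 0.646627
Error: 0.000073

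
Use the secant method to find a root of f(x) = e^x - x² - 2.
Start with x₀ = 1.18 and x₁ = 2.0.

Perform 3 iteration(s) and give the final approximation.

f(x) = e^x - x² - 2
x₀ = 1.18, x₁ = 2.0

Secant formula: x_{n+1} = x_n - f(x_n)(x_n - x_{n-1})/(f(x_n) - f(x_{n-1}))

Iteration 1:
  f(1.180000) = -0.138026
  f(2.000000) = 1.389056
  x_2 = 2.000000 - 1.389056×(2.000000 - 1.180000)/(1.389056 - (-0.138026))
       = 1.254116
Iteration 2:
  f(2.000000) = 1.389056
  f(1.254116) = -0.068068
  x_3 = 1.254116 - (-0.068068)×(1.254116 - 2.000000)/(-0.068068 - 1.389056)
       = 1.288959
Iteration 3:
  f(1.254116) = -0.068068
  f(1.288959) = -0.032408
  x_4 = 1.288959 - (-0.032408)×(1.288959 - 1.254116)/(-0.032408 - (-0.068068))
       = 1.320625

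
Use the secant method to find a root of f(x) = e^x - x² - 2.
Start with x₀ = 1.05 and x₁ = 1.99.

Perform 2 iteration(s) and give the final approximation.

f(x) = e^x - x² - 2
x₀ = 1.05, x₁ = 1.99

Secant formula: x_{n+1} = x_n - f(x_n)(x_n - x_{n-1})/(f(x_n) - f(x_{n-1}))

Iteration 1:
  f(1.050000) = -0.244849
  f(1.990000) = 1.355434
  x_2 = 1.990000 - 1.355434×(1.990000 - 1.050000)/(1.355434 - (-0.244849))
       = 1.193823
Iteration 2:
  f(1.990000) = 1.355434
  f(1.193823) = -0.125541
  x_3 = 1.193823 - (-0.125541)×(1.193823 - 1.990000)/(-0.125541 - 1.355434)
       = 1.261315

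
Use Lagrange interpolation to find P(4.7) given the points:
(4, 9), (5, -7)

Lagrange interpolation formula:
P(x) = Σ yᵢ × Lᵢ(x)
where Lᵢ(x) = Π_{j≠i} (x - xⱼ)/(xᵢ - xⱼ)

L_0(4.7) = (4.7 - 5)/(4 - 5) = 0.300000
L_1(4.7) = (4.7 - 4)/(5 - 4) = 0.700000

P(4.7) = 9×L_0(4.7) + (-7)×L_1(4.7)
P(4.7) = -2.200000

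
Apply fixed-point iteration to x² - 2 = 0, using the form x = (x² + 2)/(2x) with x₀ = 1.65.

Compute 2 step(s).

Equation: x² - 2 = 0
Fixed-point form: x = (x² + 2)/(2x)
x₀ = 1.65

x_1 = g(1.650000) = 1.431061
x_2 = g(1.431061) = 1.414313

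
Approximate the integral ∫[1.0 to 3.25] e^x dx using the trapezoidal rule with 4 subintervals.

f(x) = e^x
a = 1.0, b = 3.25, n = 4
h = (b - a)/n = 0.562500

Trapezoidal rule: (h/2)[f(x₀) + 2f(x₁) + 2f(x₂) + ... + f(xₙ)]

x_0 = 1.0000, f(x_0) = 2.718282, coefficient = 1
x_1 = 1.5625, f(x_1) = 4.770733, coefficient = 2
x_2 = 2.1250, f(x_2) = 8.372897, coefficient = 2
x_3 = 2.6875, f(x_3) = 14.694893, coefficient = 2
x_4 = 3.2500, f(x_4) = 25.790340, coefficient = 1

I ≈ (0.562500/2) × 84.185669 = 23.677219
Exact value: 23.072058
Error: 0.605161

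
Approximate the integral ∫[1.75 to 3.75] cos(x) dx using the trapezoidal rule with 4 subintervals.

f(x) = cos(x)
a = 1.75, b = 3.75, n = 4
h = (b - a)/n = 0.500000

Trapezoidal rule: (h/2)[f(x₀) + 2f(x₁) + 2f(x₂) + ... + f(xₙ)]

x_0 = 1.7500, f(x_0) = -0.178246, coefficient = 1
x_1 = 2.2500, f(x_1) = -0.628174, coefficient = 2
x_2 = 2.7500, f(x_2) = -0.924302, coefficient = 2
x_3 = 3.2500, f(x_3) = -0.994130, coefficient = 2
x_4 = 3.7500, f(x_4) = -0.820559, coefficient = 1

I ≈ (0.500000/2) × -6.092017 = -1.523004
Exact value: -1.555547
Error: 0.032543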